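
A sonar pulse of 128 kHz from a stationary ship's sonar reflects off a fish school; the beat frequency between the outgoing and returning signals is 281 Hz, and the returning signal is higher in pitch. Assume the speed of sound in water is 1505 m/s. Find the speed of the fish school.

Double Doppler shift off a moving reflector: f₂ = f₀ · (v + u)/(v − u) (u > 0 toward emitter).
Returning signal is higher, so f₂ = f₀ + Δf = 128000 + 281 = 128281 Hz.
Rearranging, u = v · (f₂ − f₀)/(f₂ + f₀) = 1505 × 281/256281 ≈ 1.65 m/s.
So the fish school is moving at 1.65 m/s toward the emitter.

1.65 m/s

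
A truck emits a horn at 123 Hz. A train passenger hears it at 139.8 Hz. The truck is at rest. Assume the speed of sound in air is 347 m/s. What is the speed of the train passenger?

f' > f, so the train passenger is approaching.
f' = f · (v + v_o)/v ⇒ v_o = v · |f'/f − 1|.
v_o = 347 × |139.8/123 − 1| = 347 × 0.1366 ≈ 47 m/s.

47 m/s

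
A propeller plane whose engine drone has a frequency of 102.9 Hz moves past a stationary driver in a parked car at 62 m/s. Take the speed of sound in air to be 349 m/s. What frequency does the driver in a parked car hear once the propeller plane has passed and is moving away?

Receding: f₂ = f · v/(v + v_s) = 102.9 × 349/411 ≈ 87 Hz.

87 Hz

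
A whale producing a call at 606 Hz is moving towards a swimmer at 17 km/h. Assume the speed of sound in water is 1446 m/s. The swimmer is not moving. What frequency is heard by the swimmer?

17 km/h = 4.722 m/s.
Moving source, stationary observer: f' = f · v/(v − v_s) since the source is approaching.
f' = 606 × 1446/(1446 − 4.722) = 606 × 1446/1441 ≈ 608 Hz.

608 Hz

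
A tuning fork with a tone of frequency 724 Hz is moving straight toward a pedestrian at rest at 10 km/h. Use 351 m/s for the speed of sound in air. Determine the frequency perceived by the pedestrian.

730 Hz

10 km/h = 2.778 m/s.
Moving source, stationary observer: f' = f · v/(v − v_s) since the source is approaching.
f' = 724 × 351/(351 − 2.778) = 724 × 351/348.2 ≈ 730 Hz.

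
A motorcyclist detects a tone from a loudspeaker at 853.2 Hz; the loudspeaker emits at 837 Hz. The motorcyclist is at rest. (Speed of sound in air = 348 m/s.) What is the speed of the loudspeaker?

6.6 m/s

f' > f, so the loudspeaker is approaching.
f' = f · v/(v − v_s) ⇒ v_s = v · |1 − f/f'|.
v_s = 348 × |1 − 837/853.2| = 348 × 0.01899 ≈ 6.6 m/s.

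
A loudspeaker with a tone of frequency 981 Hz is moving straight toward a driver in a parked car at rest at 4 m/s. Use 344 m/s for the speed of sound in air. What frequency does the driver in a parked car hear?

Moving source, stationary observer: f' = f · v/(v − v_s) since the source is approaching.
f' = 981 × 344/(344 − 4) = 981 × 344/340 ≈ 993 Hz.

993 Hz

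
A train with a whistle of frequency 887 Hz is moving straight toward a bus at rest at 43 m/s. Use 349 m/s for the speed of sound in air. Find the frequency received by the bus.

1012 Hz

Only the source moves, toward the listener, so f' = f · v/(v − v_s).
f' = 887 × 349/(349 − 43) = 887 × 349/306 ≈ 1012 Hz.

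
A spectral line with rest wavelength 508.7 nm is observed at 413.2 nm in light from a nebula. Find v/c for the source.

0.205

λ'/λ₀ = 0.8123 < 1 (blueshift), so the source is approaching.
λ'/λ₀ = √((1 − β)/(1 + β)) for an approaching source ⇒ β = (1 − r²)/(1 + r²) with r = λ'/λ₀.
β = (1 − 0.6598)/(1 + 0.6598) ≈ 0.205.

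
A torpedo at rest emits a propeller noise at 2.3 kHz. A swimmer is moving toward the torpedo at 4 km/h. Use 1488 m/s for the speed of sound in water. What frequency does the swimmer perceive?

2.30 kHz

4 km/h = 1.111 m/s.
Moving observer, stationary source: f' = f · (v + v_o)/v.
f' = 2.3 × (1488 + 1.111)/1488 = 2.3 × 1489.1/1488 ≈ 2.30 kHz.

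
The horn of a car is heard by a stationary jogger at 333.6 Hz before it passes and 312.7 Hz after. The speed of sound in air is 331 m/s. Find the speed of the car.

f₁/f₂ = (v + v_s)/(v − v_s), so v_s = v · (f₁ − f₂)/(f₁ + f₂).
v_s = 331 × (333.6 − 312.7)/(333.6 + 312.7) = 331 × 20.9/646.3 ≈ 10.7 m/s.

10.7 m/s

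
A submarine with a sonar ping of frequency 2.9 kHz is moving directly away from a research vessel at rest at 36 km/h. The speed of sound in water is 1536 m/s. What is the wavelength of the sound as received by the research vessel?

53.3 cm

36 km/h = 10 m/s.
Only the source moves, away from the listener, so f' = f · v/(v + v_s).
f' = 2.9 × 1536/(1536 + 10) ≈ 2.88 kHz.
λ' = v/f' = 1536/2881.24 ≈ 53.3 cm.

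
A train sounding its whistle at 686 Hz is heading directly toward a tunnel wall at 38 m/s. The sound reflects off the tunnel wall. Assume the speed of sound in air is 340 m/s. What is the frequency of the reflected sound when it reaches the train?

The tunnel wall receives the sound from a moving source: f₁ = f₀ · v/(v − v_e) = 686 × 340/302 ≈ 772 Hz.
On the return leg the train is a moving observer: f₂ = f₁ · (v + v_e)/v = 772 × 378/340 ≈ 859 Hz.
Equivalently f₂ = f₀ · (v + v_e)/(v − v_e).

859 Hz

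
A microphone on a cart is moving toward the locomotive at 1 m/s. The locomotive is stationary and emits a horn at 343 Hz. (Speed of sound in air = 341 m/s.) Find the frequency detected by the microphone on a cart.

344 Hz

Moving observer, stationary source: f' = f · (v + v_o)/v.
f' = 343 × (341 + 1)/341 = 343 × 342/341 ≈ 344 Hz.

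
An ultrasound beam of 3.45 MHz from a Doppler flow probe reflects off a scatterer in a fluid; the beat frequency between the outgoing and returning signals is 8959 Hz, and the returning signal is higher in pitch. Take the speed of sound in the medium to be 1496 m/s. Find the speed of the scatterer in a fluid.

1.94 m/s

Double Doppler shift off a moving reflector: f₂ = f₀ · (v + u)/(v − u) (u > 0 toward emitter).
Returning signal is higher, so f₂ = f₀ + Δf = 3450000 + 8959 = 3458959 Hz.
Rearranging, u = v · (f₂ − f₀)/(f₂ + f₀) = 1496 × 8959/6908959 ≈ 1.94 m/s.
So the scatterer in a fluid is moving at 1.94 m/s toward the emitter.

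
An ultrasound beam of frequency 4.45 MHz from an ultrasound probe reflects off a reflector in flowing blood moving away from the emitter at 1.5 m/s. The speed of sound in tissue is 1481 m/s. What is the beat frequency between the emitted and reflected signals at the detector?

9005 Hz

The reflector in flowing blood first receives the wave as a moving observer: f₁ = f₀ · (v − u)/v = 4.45 × (1481 − 1.5)/1481 ≈ 4.44549 MHz.
The reflection then acts as a moving source: f₂ = f₁ · v/(v + u) ≈ 4.44099 MHz.
Beat frequency (with f₀ = 4450000 Hz): |f₂ − f₀| = 2u·f₀/(v + u) = 2 × 1.5 × 4450000/1482.5 ≈ 9005 Hz.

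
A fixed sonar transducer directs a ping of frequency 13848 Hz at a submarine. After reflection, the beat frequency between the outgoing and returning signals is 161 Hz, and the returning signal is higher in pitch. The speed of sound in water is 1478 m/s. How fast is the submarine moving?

8.5 m/s

Double Doppler shift off a moving reflector: f₂ = f₀ · (v + u)/(v − u) (u > 0 toward emitter).
Returning signal is higher, so f₂ = f₀ + Δf = 13848 + 161 = 14009 Hz.
Rearranging, u = v · (f₂ − f₀)/(f₂ + f₀) = 1478 × 161/27857 ≈ 8.5 m/s.
So the submarine is moving at 8.5 m/s toward the emitter.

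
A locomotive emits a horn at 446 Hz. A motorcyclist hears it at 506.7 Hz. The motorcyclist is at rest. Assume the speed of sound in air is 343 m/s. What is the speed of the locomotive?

f' > f, so the locomotive is approaching.
f' = f · v/(v − v_s) ⇒ v_s = v · |1 − f/f'|.
v_s = 343 × |1 − 446/506.7| = 343 × 0.1198 ≈ 41 m/s.

41 m/s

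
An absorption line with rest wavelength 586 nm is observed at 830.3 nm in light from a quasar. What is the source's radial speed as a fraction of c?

0.335c

λ'/λ₀ = 1.4169 > 1 (redshift), so the source is receding.
λ'/λ₀ = √((1 + β)/(1 − β)) for a receding source ⇒ β = (r² − 1)/(r² + 1) with r = λ'/λ₀.
β = (2.0076 − 1)/(2.0076 + 1) ≈ 0.335.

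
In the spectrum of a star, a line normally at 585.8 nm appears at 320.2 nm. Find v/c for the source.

λ'/λ₀ = 0.5466 < 1 (blueshift), so the source is approaching.
λ'/λ₀ = √((1 − β)/(1 + β)) for an approaching source ⇒ β = (1 − r²)/(1 + r²) with r = λ'/λ₀.
β = (1 − 0.2988)/(1 + 0.2988) ≈ 0.540.

0.540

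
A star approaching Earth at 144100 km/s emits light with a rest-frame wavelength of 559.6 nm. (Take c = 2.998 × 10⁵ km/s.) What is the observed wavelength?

β = v/c = 144100/299800 = 0.4807.
Relativistic Doppler for wavelength: λ' = λ₀ · √((1 − β)/(1 + β)).
λ' = 559.6 × √(0.5193/1.4807) = 559.6 × 0.59225 ≈ 331.4 nm.

331.4 nm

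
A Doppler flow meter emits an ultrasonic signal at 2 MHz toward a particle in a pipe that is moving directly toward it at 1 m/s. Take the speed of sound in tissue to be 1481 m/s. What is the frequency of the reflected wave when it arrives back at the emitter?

The particle in a pipe first receives the wave as a moving observer: f₁ = f₀ · (v + u)/v = 2 × (1481 + 1)/1481 ≈ 2.001 MHz.
On reflection it acts as a source moving toward the stationary detector: f₂ = f₁ · v/(v − u) = 2.001 × 1481/1480 ≈ 2.003 MHz.

2.003 MHz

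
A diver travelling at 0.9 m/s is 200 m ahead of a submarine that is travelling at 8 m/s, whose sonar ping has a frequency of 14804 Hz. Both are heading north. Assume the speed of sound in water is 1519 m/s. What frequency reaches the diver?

14874 Hz

The diver is ahead, so the submarine is moving toward it while the diver is moving away from the submarine.
General Doppler shift: f' = f · (v − v_o)/(v − v_s).
f' = 14804 × (1519 − 0.9)/(1519 − 8) = 14804 × 1518.1/1511 ≈ 14874 Hz.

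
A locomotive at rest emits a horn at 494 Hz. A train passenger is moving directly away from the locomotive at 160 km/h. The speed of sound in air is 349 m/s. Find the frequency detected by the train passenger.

160 km/h = 44.44 m/s.
Moving observer, stationary source: f' = f · (v − v_o)/v.
f' = 494 × (349 − 44.44)/349 = 494 × 304.56/349 ≈ 431 Hz.

431 Hz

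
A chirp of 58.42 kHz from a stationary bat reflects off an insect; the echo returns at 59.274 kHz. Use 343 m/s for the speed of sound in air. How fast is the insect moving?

Double Doppler shift off a moving reflector: f₂ = f₀ · (v + u)/(v − u) (u > 0 toward emitter).
Rearranging, u = v · (f₂ − f₀)/(f₂ + f₀) = 343 × 0.854/117.694 ≈ 2.49 m/s.
So the insect is moving at 2.49 m/s toward the emitter.

2.49 m/s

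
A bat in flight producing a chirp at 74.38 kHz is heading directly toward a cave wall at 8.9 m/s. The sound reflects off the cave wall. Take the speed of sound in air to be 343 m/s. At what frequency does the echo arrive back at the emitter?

The cave wall receives the sound from a moving source: f₁ = f₀ · v/(v − v_e) = 74.38 × 343/334.1 ≈ 76.4 kHz.
On the return leg the bat in flight is a moving observer: f₂ = f₁ · (v + v_e)/v = 76.4 × 351.9/343 ≈ 78.3 kHz.
Equivalently f₂ = f₀ · (v + v_e)/(v − v_e).

78.3 kHz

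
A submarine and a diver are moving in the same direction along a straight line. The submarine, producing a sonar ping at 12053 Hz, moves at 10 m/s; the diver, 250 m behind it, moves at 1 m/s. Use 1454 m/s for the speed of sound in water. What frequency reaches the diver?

The diver is behind, so the submarine is moving away from it while the diver is moving toward the submarine.
Both move, so f' = f · (v + v_o)/(v + v_s).
f' = 12053 × (1454 + 1)/(1454 + 10) = 12053 × 1455/1464 ≈ 11979 Hz.

11979 Hz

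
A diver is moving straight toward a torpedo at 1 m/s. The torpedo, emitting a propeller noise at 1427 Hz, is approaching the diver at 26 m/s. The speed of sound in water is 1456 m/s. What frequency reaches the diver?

1454 Hz

General Doppler shift: f' = f · (v + v_o)/(v − v_s).
f' = 1427 × (1456 + 1)/(1456 − 26) = 1427 × 1457/1430 ≈ 1454 Hz.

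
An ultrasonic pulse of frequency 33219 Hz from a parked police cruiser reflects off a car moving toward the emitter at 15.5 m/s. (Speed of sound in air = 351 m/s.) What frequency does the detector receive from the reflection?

36288 Hz

The car first receives the wave as a moving observer: f₁ = f₀ · (v + u)/v = 33219 × (351 + 15.5)/351 ≈ 34686 Hz.
The reflection then acts as a moving source: f₂ = f₁ · v/(v − u) ≈ 36288 Hz.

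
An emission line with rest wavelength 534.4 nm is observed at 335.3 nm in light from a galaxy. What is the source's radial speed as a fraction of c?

λ'/λ₀ = 0.6274 < 1 (blueshift), so the source is approaching.
λ'/λ₀ = √((1 − β)/(1 + β)) for an approaching source ⇒ β = (1 − r²)/(1 + r²) with r = λ'/λ₀.
β = (1 − 0.3937)/(1 + 0.3937) ≈ 0.435.

0.435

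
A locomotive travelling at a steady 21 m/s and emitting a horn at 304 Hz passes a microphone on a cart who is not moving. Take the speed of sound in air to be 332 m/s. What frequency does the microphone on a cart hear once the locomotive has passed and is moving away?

286 Hz

Receding: f₂ = f · v/(v + v_s) = 304 × 332/353 ≈ 286 Hz.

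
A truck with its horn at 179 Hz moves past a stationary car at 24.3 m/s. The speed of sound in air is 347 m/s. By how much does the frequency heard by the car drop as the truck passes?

25.2 Hz

Approaching: f₁ = f · v/(v − v_s) = 179 × 347/322.7 ≈ 192.5 Hz.
Receding: f₂ = f · v/(v + v_s) = 179 × 347/371.3 ≈ 167.3 Hz.
Drop: f₁ − f₂ = 2f·v·v_s/(v² − v_s²) = 2 × 179 × 347 × 24.3/(347² − 24.3²) ≈ 25.2 Hz.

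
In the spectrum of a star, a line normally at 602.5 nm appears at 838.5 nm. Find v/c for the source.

λ'/λ₀ = 1.3917 > 1 (redshift), so the source is receding.
λ'/λ₀ = √((1 + β)/(1 − β)) for a receding source ⇒ β = (r² − 1)/(r² + 1) with r = λ'/λ₀.
β = (1.9368 − 1)/(1.9368 + 1) ≈ 0.319.

0.319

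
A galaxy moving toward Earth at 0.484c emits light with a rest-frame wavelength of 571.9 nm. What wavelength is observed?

337.2 nm

Relativistic Doppler for wavelength: λ' = λ₀ · √((1 − β)/(1 + β)).
λ' = 571.9 × √(0.5160/1.4840) = 571.9 × 0.58967 ≈ 337.2 nm.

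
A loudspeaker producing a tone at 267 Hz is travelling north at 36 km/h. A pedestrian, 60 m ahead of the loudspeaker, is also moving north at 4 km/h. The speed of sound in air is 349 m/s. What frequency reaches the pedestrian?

274 Hz

36 km/h = 10 m/s; 4 km/h = 1.111 m/s.
The pedestrian is ahead, so the loudspeaker is moving toward it while the pedestrian is moving away from the loudspeaker.
With source approaching and observer receding, f' = f · (v − v_o)/(v − v_s).
f' = 267 × (349 − 1.111)/(349 − 10) = 267 × 347.89/339 ≈ 274 Hz.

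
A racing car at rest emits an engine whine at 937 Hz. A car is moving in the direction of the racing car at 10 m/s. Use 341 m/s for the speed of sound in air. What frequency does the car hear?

964 Hz

Moving observer, stationary source: f' = f · (v + v_o)/v.
f' = 937 × (341 + 10)/341 = 937 × 351/341 ≈ 964 Hz.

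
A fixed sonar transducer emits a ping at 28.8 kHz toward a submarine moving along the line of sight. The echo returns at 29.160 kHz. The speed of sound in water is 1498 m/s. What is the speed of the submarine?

9.3 m/s

Double Doppler shift off a moving reflector: f₂ = f₀ · (v + u)/(v − u) (u > 0 toward emitter).
Rearranging, u = v · (f₂ − f₀)/(f₂ + f₀) = 1498 × 0.360/57.960 ≈ 9.3 m/s.
So the submarine is moving at 9.3 m/s toward the emitter.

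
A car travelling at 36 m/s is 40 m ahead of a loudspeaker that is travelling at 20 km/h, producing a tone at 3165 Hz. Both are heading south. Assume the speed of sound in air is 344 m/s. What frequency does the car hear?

2880 Hz

20 km/h = 5.556 m/s.
The car is ahead, so the loudspeaker is moving toward it while the car is moving away from the loudspeaker.
Both move, so f' = f · (v − v_o)/(v − v_s).
f' = 3165 × (344 − 36)/(344 − 5.556) = 3165 × 308/338.44 ≈ 2880 Hz.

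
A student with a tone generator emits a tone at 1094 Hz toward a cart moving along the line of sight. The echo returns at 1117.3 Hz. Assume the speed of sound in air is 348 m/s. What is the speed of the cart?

3.7 m/s

Double Doppler shift off a moving reflector: f₂ = f₀ · (v + u)/(v − u) (u > 0 toward emitter).
Rearranging, u = v · (f₂ − f₀)/(f₂ + f₀) = 348 × 23.3/2211.3 ≈ 3.7 m/s.
So the cart is moving at 3.7 m/s toward the emitter.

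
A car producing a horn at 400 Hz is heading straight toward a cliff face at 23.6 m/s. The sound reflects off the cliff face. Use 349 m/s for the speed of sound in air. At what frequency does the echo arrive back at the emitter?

The cliff face receives the sound from a moving source: f₁ = f₀ · v/(v − v_e) = 400 × 349/325.4 ≈ 429 Hz.
On the return leg the car is a moving observer: f₂ = f₁ · (v + v_e)/v = 429 × 372.6/349 ≈ 458 Hz.

458 Hz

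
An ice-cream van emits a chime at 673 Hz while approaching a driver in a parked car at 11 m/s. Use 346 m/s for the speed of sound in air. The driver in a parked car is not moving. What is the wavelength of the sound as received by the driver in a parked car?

Only the source moves, toward the listener, so f' = f · v/(v − v_s).
f' = 673 × 346/(346 − 11) ≈ 695 Hz.
λ' = v/f' = 346/695.099 ≈ 49.8 cm.

49.8 cm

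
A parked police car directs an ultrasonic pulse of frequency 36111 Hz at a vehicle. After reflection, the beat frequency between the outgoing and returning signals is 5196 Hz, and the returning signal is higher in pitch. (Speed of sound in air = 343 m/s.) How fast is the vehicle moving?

23.0 m/s

Double Doppler shift off a moving reflector: f₂ = f₀ · (v + u)/(v − u) (u > 0 toward emitter).
Returning signal is higher, so f₂ = f₀ + Δf = 36111 + 5196 = 41307 Hz.
Rearranging, u = v · (f₂ − f₀)/(f₂ + f₀) = 343 × 5196/77418 ≈ 23.0 m/s.
So the vehicle is moving at 23.0 m/s toward the emitter.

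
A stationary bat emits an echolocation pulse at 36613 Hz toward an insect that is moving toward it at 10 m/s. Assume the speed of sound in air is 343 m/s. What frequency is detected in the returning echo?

The insect first receives the wave as a moving observer: f₁ = f₀ · (v + u)/v = 36613 × (343 + 10)/343 ≈ 37680 Hz.
On reflection it acts as a source moving toward the stationary detector: f₂ = f₁ · v/(v − u) = 37680 × 343/333 ≈ 38812 Hz.

38812 Hz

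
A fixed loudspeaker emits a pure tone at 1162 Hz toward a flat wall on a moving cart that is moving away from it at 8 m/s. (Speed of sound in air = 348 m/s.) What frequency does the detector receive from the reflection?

1110 Hz

The flat wall on a moving cart first receives the wave as a moving observer: f₁ = f₀ · (v − u)/v = 1162 × (348 − 8)/348 ≈ 1135 Hz.
The reflection then acts as a moving source: f₂ = f₁ · v/(v + u) ≈ 1110 Hz.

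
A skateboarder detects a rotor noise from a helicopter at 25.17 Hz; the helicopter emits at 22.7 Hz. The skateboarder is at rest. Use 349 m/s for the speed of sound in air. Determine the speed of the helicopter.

f' > f, so the helicopter is approaching.
f' = f · v/(v − v_s) ⇒ v_s = v · |1 − f/f'|.
v_s = 349 × |1 − 22.7/25.17| = 349 × 0.09813 ≈ 34 m/s.

34 m/s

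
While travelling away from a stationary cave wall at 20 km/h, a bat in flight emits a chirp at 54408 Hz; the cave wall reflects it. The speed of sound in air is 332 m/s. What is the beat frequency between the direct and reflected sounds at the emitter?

1791 Hz

20 km/h = 5.556 m/s.
The cave wall receives the sound from a moving source: f₁ = f₀ · v/(v + v_e) = 54408 × 332/337.56 ≈ 53513 Hz.
On the return leg the bat in flight is a moving observer: f₂ = f₁ · (v − v_e)/v = 53513 × 326.44/332 ≈ 52617 Hz.
Equivalently f₂ = f₀ · (v − v_e)/(v + v_e).
Beat against the emitted tone: |f₂ − f₀| = 2v_e·f₀/(v + v_e) = 2 × 5.556 × 54408/337.56 ≈ 1791 Hz.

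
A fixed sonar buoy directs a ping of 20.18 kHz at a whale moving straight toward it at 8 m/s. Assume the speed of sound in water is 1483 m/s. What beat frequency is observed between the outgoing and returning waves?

The whale first receives the wave as a moving observer: f₁ = f₀ · (v + u)/v = 20.18 × (1483 + 8)/1483 ≈ 20.289 kHz.
The reflection then acts as a moving source: f₂ = f₁ · v/(v − u) ≈ 20.399 kHz.
Beat frequency (with f₀ = 20180 Hz): |f₂ − f₀| = 2u·f₀/(v − u) = 2 × 8 × 20180/1475 ≈ 219 Hz.

219 Hz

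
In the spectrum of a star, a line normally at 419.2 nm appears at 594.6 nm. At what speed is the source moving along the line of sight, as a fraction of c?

0.336c

λ'/λ₀ = 1.4184 > 1 (redshift), so the source is receding.
λ'/λ₀ = √((1 + β)/(1 − β)) for a receding source ⇒ β = (r² − 1)/(r² + 1) with r = λ'/λ₀.
β = (2.0119 − 1)/(2.0119 + 1) ≈ 0.336.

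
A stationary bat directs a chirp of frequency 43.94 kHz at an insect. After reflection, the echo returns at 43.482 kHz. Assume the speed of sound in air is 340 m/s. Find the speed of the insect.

1.78 m/s

Double Doppler shift off a moving reflector: f₂ = f₀ · (v + u)/(v − u) (u > 0 toward emitter).
Rearranging, u = v · (f₂ − f₀)/(f₂ + f₀) = 340 × -0.458/87.422 ≈ -1.78 m/s.
So the insect is moving at 1.78 m/s away from the emitter.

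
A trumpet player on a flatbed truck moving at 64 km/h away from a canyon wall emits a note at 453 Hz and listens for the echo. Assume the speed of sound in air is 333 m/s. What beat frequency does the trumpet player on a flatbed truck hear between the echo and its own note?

64 km/h = 17.78 m/s.
The canyon wall receives the sound from a moving source: f₁ = f₀ · v/(v + v_e) = 453 × 333/350.78 ≈ 430.0 Hz.
On the return leg the trumpet player on a flatbed truck is a moving observer: f₂ = f₁ · (v − v_e)/v = 430.0 × 315.22/333 ≈ 407.1 Hz.
Beat against the emitted tone: |f₂ − f₀| = 2v_e·f₀/(v + v_e) = 2 × 17.78 × 453/350.78 ≈ 45.9 Hz.

45.9 Hz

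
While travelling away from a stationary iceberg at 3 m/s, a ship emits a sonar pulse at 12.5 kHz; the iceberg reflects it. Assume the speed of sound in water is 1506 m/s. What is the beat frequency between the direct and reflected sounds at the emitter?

The iceberg receives the sound from a moving source: f₁ = f₀ · v/(v + v_e) = 12.5 × 1506/1509 ≈ 12.4751 kHz.
On the return leg the ship is a moving observer: f₂ = f₁ · (v − v_e)/v = 12.4751 × 1503/1506 ≈ 12.4503 kHz.
Equivalently f₂ = f₀ · (v − v_e)/(v + v_e).
Beat against the emitted tone (with f₀ = 12500 Hz): |f₂ − f₀| = 2v_e·f₀/(v + v_e) = 2 × 3 × 12500/1509 ≈ 49.7 Hz.

49.7 Hz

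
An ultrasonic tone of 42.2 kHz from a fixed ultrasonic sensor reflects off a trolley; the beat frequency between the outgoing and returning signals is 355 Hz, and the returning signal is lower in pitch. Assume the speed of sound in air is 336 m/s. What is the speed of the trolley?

Double Doppler shift off a moving reflector: f₂ = f₀ · (v + u)/(v − u) (u > 0 toward emitter).
Returning signal is lower, so f₂ = f₀ − Δf = 42200 − 355 = 41845 Hz.
Rearranging, u = v · (f₂ − f₀)/(f₂ + f₀) = 336 × -355/84045 ≈ -1.42 m/s.
So the trolley is moving at 1.42 m/s away from the emitter.

1.42 m/s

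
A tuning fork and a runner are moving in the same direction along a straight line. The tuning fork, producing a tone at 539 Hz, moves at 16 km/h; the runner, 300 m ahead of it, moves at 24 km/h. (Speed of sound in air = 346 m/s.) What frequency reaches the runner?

535 Hz

16 km/h = 4.444 m/s; 24 km/h = 6.667 m/s.
The runner is ahead, so the tuning fork is moving toward it while the runner is moving away from the tuning fork.
With source approaching and observer receding, f' = f · (v − v_o)/(v − v_s).
f' = 539 × (346 − 6.667)/(346 − 4.444) = 539 × 339.33/341.56 ≈ 535 Hz.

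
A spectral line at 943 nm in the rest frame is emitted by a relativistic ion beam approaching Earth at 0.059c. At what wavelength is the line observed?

Relativistic Doppler for wavelength: λ' = λ₀ · √((1 − β)/(1 + β)).
λ' = 943 × √(0.9410/1.0590) = 943 × 0.94264 ≈ 888.9 nm.

888.9 nm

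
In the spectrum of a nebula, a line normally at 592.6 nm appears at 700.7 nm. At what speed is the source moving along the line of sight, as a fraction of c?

λ'/λ₀ = 1.1824 > 1 (redshift), so the source is receding.
λ'/λ₀ = √((1 + β)/(1 − β)) for a receding source ⇒ β = (r² − 1)/(r² + 1) with r = λ'/λ₀.
β = (1.3981 − 1)/(1.3981 + 1) ≈ 0.166.

0.166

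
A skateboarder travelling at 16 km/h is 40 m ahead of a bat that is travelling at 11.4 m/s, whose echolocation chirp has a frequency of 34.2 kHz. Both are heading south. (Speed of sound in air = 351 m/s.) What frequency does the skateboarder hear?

34.9 kHz

16 km/h = 4.444 m/s.
The skateboarder is ahead, so the bat is moving toward it while the skateboarder is moving away from the bat.
With source approaching and observer receding, f' = f · (v − v_o)/(v − v_s).
f' = 34.2 × (351 − 4.444)/(351 − 11.4) = 34.2 × 346.56/339.6 ≈ 34.9 kHz.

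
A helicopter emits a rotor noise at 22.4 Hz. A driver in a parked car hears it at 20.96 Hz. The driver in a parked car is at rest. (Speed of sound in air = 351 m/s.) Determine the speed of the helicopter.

f' < f, so the helicopter is receding.
f' = f · v/(v + v_s) ⇒ v_s = v · |1 − f/f'|.
v_s = 351 × |1 − 22.4/20.96| = 351 × 0.0687 ≈ 24.1 m/s.

24.1 m/s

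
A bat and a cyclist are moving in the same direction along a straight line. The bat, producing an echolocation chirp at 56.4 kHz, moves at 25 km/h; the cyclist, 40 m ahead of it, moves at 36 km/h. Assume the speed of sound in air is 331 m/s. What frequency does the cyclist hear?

55.9 kHz

25 km/h = 6.944 m/s; 36 km/h = 10 m/s.
The cyclist is ahead, so the bat is moving toward it while the cyclist is moving away from the bat.
Both move, so f' = f · (v − v_o)/(v − v_s).
f' = 56.4 × (331 − 10)/(331 − 6.944) = 56.4 × 321/324.06 ≈ 55.9 kHz.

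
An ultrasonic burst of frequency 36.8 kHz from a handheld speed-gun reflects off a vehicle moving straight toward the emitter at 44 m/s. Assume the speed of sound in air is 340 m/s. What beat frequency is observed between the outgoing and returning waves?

10941 Hz

The vehicle first receives the wave as a moving observer: f₁ = f₀ · (v + u)/v = 36.8 × (340 + 44)/340 ≈ 41.56 kHz.
On reflection it acts as a source moving toward the stationary detector: f₂ = f₁ · v/(v − u) = 41.56 × 340/296 ≈ 47.74 kHz.
Beat frequency (with f₀ = 36800 Hz): |f₂ − f₀| = 2u·f₀/(v − u) = 2 × 44 × 36800/296 ≈ 10941 Hz.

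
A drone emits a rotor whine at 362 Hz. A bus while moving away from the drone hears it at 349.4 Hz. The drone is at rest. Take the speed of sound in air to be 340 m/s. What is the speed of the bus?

f' = f · (v − v_o)/v ⇒ v_o = v · |f'/f − 1|.
v_o = 340 × |349.4/362 − 1| = 340 × 0.03481 ≈ 11.8 m/s.

11.8 m/s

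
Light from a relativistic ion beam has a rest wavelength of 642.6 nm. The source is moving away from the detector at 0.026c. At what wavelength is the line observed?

659.5 nm

Relativistic Doppler for wavelength: λ' = λ₀ · √((1 + β)/(1 − β)).
λ' = 642.6 × √(1.0260/0.9740) = 642.6 × 1.02635 ≈ 659.5 nm.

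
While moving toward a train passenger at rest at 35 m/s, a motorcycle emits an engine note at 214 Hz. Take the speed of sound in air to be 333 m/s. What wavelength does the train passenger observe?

1.39 m

With the source moving toward a stationary observer, f' = f · v/(v − v_s).
f' = 214 × 333/(333 − 35) ≈ 239 Hz.
λ' = v/f' = 333/239.134 ≈ 1.39 m.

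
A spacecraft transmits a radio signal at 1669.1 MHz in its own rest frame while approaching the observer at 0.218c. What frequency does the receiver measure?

Relativistic Doppler for frequency: f' = f₀ · √((1 + β)/(1 − β)).
f' = 1669.1 × √(1.2180/0.7820) = 1669.1 × 1.24802 ≈ 2083.1 MHz.

2083.1 MHz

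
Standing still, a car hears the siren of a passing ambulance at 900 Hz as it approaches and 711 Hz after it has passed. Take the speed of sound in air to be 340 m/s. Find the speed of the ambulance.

f₁/f₂ = (v + v_s)/(v − v_s), so v_s = v · (f₁ − f₂)/(f₁ + f₂).
v_s = 340 × (900 − 711)/(900 + 711) = 340 × 189/1611 ≈ 40 m/s.

40 m/s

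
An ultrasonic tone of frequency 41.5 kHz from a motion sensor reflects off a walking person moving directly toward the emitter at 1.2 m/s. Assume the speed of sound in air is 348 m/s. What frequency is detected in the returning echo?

The walking person first receives the wave as a moving observer: f₁ = f₀ · (v + u)/v = 41.5 × (348 + 1.2)/348 ≈ 41.6 kHz.
On reflection it acts as a source moving toward the stationary detector: f₂ = f₁ · v/(v − u) = 41.6 × 348/346.8 ≈ 41.8 kHz.
Equivalently f₂ = f₀ · (v + u)/(v − u).

41.8 kHz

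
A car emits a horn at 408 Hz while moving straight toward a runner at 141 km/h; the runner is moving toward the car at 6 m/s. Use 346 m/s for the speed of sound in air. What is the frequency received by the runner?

468 Hz

141 km/h = 39.17 m/s.
General Doppler shift: f' = f · (v + v_o)/(v − v_s).
f' = 408 × (346 + 6)/(346 − 39.17) = 408 × 352/306.83 ≈ 468 Hz.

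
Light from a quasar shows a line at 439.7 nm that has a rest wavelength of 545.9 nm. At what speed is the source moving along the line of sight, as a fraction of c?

0.213

λ'/λ₀ = 0.8055 < 1 (blueshift), so the source is approaching.
λ'/λ₀ = √((1 − β)/(1 + β)) for an approaching source ⇒ β = (1 − r²)/(1 + r²) with r = λ'/λ₀.
β = (1 − 0.6488)/(1 + 0.6488) ≈ 0.213.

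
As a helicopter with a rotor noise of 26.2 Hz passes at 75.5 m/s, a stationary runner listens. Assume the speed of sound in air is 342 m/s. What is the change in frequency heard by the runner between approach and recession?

Approaching: f₁ = f · v/(v − v_s) = 26.2 × 342/266.5 ≈ 33.6 Hz.
Receding: f₂ = f · v/(v + v_s) = 26.2 × 342/417.5 ≈ 21.5 Hz.
Drop: f₁ − f₂ = 2f·v·v_s/(v² − v_s²) = 2 × 26.2 × 342 × 75.5/(342² − 75.5²) ≈ 12.2 Hz.

12.2 Hz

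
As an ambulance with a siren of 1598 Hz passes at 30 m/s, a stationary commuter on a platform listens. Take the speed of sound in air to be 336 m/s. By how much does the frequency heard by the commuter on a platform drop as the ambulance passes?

288 Hz

Approaching: f₁ = f · v/(v − v_s) = 1598 × 336/306 ≈ 1755 Hz.
Receding: f₂ = f · v/(v + v_s) = 1598 × 336/366 ≈ 1467 Hz.
Drop: f₁ − f₂ = 2f·v·v_s/(v² − v_s²) = 2 × 1598 × 336 × 30/(336² − 30²) ≈ 288 Hz.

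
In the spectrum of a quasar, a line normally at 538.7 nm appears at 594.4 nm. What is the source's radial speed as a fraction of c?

λ'/λ₀ = 1.1034 > 1 (redshift), so the source is receding.
λ'/λ₀ = √((1 + β)/(1 − β)) for a receding source ⇒ β = (r² − 1)/(r² + 1) with r = λ'/λ₀.
β = (1.2175 − 1)/(1.2175 + 1) ≈ 0.098.

0.098c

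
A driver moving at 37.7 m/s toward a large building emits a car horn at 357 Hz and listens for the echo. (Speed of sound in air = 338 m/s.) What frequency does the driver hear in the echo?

447 Hz

The large building receives the sound from a moving source: f₁ = f₀ · v/(v − v_e) = 357 × 338/300.3 ≈ 402 Hz.
On the return leg the driver is a moving observer: f₂ = f₁ · (v + v_e)/v = 402 × 375.7/338 ≈ 447 Hz.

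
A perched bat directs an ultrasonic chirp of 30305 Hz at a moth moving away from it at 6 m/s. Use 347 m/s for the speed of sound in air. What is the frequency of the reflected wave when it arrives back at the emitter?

At the moth (a moving observer), f₁ = f₀ · (v − u)/v = 30305 × 341/347 ≈ 29781 Hz.
On reflection it acts as a source moving away from the stationary detector: f₂ = f₁ · v/(v + u) = 29781 × 347/353 ≈ 29275 Hz.
Equivalently f₂ = f₀ · (v − u)/(v + u).

29275 Hz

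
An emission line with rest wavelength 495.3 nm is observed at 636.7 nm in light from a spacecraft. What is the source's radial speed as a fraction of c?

0.246c

λ'/λ₀ = 1.2855 > 1 (redshift), so the source is receding.
λ'/λ₀ = √((1 + β)/(1 − β)) for a receding source ⇒ β = (r² − 1)/(r² + 1) with r = λ'/λ₀.
β = (1.6525 − 1)/(1.6525 + 1) ≈ 0.246.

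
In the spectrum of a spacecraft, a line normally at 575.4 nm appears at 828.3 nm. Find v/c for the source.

λ'/λ₀ = 1.4395 > 1 (redshift), so the source is receding.
λ'/λ₀ = √((1 + β)/(1 − β)) for a receding source ⇒ β = (r² − 1)/(r² + 1) with r = λ'/λ₀.
β = (2.0722 − 1)/(2.0722 + 1) ≈ 0.349.

0.349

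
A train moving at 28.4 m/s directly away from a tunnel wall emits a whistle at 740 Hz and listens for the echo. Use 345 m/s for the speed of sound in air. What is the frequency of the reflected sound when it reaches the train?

The tunnel wall receives the sound from a moving source: f₁ = f₀ · v/(v + v_e) = 740 × 345/373.4 ≈ 684 Hz.
On the return leg the train is a moving observer: f₂ = f₁ · (v − v_e)/v = 684 × 316.6/345 ≈ 627 Hz.
Equivalently f₂ = f₀ · (v − v_e)/(v + v_e).

627 Hz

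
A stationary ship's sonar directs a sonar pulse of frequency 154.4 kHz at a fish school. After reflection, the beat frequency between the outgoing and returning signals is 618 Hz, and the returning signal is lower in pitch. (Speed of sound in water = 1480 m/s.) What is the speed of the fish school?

Double Doppler shift off a moving reflector: f₂ = f₀ · (v + u)/(v − u) (u > 0 toward emitter).
Returning signal is lower, so f₂ = f₀ − Δf = 154400 − 618 = 153782 Hz.
Rearranging, u = v · (f₂ − f₀)/(f₂ + f₀) = 1480 × -618/308182 ≈ -2.97 m/s.
So the fish school is moving at 2.97 m/s away from the emitter.

2.97 m/s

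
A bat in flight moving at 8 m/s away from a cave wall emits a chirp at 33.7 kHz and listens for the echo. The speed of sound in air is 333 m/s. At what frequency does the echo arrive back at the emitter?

The cave wall receives the sound from a moving source: f₁ = f₀ · v/(v + v_e) = 33.7 × 333/341 ≈ 32.9 kHz.
On the return leg the bat in flight is a moving observer: f₂ = f₁ · (v − v_e)/v = 32.9 × 325/333 ≈ 32.1 kHz.

32.1 kHz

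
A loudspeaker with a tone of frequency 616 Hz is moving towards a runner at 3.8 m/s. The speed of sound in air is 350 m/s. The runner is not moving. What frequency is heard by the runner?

623 Hz

Moving source, stationary observer: f' = f · v/(v − v_s) since the source is approaching.
f' = 616 × 350/(350 − 3.8) = 616 × 350/346.2 ≈ 623 Hz.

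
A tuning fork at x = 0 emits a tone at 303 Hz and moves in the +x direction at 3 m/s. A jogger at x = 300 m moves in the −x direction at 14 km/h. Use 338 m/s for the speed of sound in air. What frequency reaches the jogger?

14 km/h = 3.889 m/s.
The observer lies on the +x side, so the source is heading toward the observer and the observer is heading toward the source.
Both move, so f' = f · (v + v_o)/(v − v_s).
f' = 303 × (338 + 3.889)/(338 − 3) = 303 × 341.89/335 ≈ 309 Hz.

309 Hz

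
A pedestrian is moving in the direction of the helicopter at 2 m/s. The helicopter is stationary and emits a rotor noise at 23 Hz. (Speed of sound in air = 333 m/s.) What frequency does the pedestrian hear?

Only the observer moves, toward the source, so f' = f · (v + v_o)/v.
f' = 23 × (333 + 2)/333 = 23 × 335/333 ≈ 23.1 Hz.

23.1 Hz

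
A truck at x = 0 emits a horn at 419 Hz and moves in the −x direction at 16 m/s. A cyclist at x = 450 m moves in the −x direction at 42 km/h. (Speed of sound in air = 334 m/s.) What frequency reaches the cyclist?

414 Hz

42 km/h = 11.67 m/s.
The observer lies on the +x side, so the source is heading away from the observer and the observer is heading toward the source.
With source receding and observer approaching, f' = f · (v + v_o)/(v + v_s).
f' = 419 × (334 + 11.67)/(334 + 16) = 419 × 345.67/350 ≈ 414 Hz.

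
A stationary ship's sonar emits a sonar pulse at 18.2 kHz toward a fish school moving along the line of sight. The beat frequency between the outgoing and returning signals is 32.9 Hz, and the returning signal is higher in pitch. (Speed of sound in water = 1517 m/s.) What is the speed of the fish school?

1.37 m/s

Double Doppler shift off a moving reflector: f₂ = f₀ · (v + u)/(v − u) (u > 0 toward emitter).
Returning signal is higher, so f₂ = f₀ + Δf = 18200 + 32.9 = 18232.9 Hz.
Rearranging, u = v · (f₂ − f₀)/(f₂ + f₀) = 1517 × 32.9/36432.9 ≈ 1.37 m/s.
So the fish school is moving at 1.37 m/s toward the emitter.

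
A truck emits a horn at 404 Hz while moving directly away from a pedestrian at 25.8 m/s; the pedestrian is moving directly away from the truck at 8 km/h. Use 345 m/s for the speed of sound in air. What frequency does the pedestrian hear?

8 km/h = 2.222 m/s.
Both move, so f' = f · (v − v_o)/(v + v_s).
f' = 404 × (345 − 2.222)/(345 + 25.8) = 404 × 342.78/370.8 ≈ 373 Hz.

373 Hz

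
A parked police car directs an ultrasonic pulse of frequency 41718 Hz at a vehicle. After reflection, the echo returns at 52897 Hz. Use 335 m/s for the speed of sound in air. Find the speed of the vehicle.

Double Doppler shift off a moving reflector: f₂ = f₀ · (v + u)/(v − u) (u > 0 toward emitter).
Rearranging, u = v · (f₂ − f₀)/(f₂ + f₀) = 335 × 11179/94615 ≈ 40 m/s.
So the vehicle is moving at 40 m/s toward the emitter.

40 m/s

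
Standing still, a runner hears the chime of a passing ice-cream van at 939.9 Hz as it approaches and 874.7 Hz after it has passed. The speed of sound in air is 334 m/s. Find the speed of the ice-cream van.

f₁/f₂ = (v + v_s)/(v − v_s), so v_s = v · (f₁ − f₂)/(f₁ + f₂).
v_s = 334 × (939.9 − 874.7)/(939.9 + 874.7) = 334 × 65.2/1814.6 ≈ 12.0 m/s.

12.0 m/s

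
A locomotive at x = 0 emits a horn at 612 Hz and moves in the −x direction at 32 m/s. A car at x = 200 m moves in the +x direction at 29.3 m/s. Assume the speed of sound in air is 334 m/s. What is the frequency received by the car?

The observer lies on the +x side, so the source is heading away from the observer and the observer is heading away from the source.
With source receding and observer receding, f' = f · (v − v_o)/(v + v_s).
f' = 612 × (334 − 29.3)/(334 + 32) = 612 × 304.7/366 ≈ 509 Hz.

509 Hz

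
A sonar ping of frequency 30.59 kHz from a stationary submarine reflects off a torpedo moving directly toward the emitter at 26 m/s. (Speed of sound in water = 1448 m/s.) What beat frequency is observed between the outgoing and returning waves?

The torpedo first receives the wave as a moving observer: f₁ = f₀ · (v + u)/v = 30.59 × (1448 + 26)/1448 ≈ 31.139 kHz.
The reflection then acts as a moving source: f₂ = f₁ · v/(v − u) ≈ 31.709 kHz.
Beat frequency (with f₀ = 30590 Hz): |f₂ − f₀| = 2u·f₀/(v − u) = 2 × 26 × 30590/1422 ≈ 1119 Hz.

1119 Hz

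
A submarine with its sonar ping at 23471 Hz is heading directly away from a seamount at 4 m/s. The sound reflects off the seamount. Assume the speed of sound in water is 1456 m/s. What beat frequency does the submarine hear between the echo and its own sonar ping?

The seamount receives the sound from a moving source: f₁ = f₀ · v/(v + v_e) = 23471 × 1456/1460 ≈ 23406.7 Hz.
On the return leg the submarine is a moving observer: f₂ = f₁ · (v − v_e)/v = 23406.7 × 1452/1456 ≈ 23342.4 Hz.
Beat against the emitted tone: |f₂ − f₀| = 2v_e·f₀/(v + v_e) = 2 × 4 × 23471/1460 ≈ 129 Hz.

129 Hz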